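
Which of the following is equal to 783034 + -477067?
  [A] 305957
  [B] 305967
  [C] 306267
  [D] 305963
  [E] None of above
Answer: B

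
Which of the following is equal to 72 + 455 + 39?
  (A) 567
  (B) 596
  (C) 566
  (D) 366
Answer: C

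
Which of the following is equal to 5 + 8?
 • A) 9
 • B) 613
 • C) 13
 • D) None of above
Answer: C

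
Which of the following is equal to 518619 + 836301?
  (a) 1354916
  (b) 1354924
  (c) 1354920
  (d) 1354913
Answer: c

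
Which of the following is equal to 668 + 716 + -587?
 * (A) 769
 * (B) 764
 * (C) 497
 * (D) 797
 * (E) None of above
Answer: D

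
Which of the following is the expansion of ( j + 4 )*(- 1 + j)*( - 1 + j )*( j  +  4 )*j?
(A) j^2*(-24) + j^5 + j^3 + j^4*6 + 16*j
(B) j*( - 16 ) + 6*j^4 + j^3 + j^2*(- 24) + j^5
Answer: A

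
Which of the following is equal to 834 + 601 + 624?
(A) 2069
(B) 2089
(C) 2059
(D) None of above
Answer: C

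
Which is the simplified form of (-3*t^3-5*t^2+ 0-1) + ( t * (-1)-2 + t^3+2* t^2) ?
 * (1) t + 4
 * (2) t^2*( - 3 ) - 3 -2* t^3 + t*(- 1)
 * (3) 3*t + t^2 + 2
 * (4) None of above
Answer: 2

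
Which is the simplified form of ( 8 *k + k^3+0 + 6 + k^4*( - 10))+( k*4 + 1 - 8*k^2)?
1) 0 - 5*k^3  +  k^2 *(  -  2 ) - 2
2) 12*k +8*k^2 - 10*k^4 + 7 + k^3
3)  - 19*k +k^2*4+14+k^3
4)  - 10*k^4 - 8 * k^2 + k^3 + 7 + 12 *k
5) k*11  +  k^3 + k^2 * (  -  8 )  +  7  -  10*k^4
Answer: 4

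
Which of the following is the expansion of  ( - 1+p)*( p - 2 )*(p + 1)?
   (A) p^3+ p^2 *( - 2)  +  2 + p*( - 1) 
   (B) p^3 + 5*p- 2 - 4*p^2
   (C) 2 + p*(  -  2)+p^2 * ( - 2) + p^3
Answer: A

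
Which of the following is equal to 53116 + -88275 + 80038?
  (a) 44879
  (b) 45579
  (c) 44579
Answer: a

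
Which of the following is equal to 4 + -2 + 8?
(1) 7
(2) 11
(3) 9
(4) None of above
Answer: 4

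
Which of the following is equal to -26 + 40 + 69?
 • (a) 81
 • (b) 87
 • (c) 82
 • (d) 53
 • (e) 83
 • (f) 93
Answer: e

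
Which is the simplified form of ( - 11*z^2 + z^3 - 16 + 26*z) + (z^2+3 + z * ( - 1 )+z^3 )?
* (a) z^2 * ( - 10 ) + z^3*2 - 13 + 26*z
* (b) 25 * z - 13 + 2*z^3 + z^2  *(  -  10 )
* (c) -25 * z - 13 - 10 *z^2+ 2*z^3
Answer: b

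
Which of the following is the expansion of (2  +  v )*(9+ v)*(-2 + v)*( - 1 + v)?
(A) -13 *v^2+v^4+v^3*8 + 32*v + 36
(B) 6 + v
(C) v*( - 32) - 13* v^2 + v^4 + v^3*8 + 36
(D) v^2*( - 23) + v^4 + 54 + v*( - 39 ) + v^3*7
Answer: C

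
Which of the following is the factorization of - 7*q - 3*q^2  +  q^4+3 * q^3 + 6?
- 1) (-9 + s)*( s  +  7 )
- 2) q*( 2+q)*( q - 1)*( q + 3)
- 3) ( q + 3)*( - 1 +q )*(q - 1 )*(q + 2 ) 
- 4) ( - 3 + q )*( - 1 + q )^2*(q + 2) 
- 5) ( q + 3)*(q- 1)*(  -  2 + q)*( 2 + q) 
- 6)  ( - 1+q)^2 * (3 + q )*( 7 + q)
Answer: 3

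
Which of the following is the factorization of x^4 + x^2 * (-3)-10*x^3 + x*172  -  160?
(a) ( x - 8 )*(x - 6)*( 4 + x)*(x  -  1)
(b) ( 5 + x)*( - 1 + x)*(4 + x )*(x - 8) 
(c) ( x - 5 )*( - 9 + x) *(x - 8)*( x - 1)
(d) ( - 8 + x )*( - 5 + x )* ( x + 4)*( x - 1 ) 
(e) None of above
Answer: d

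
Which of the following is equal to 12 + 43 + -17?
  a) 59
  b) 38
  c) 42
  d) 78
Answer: b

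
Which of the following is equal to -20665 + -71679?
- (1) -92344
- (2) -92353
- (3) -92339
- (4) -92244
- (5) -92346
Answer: 1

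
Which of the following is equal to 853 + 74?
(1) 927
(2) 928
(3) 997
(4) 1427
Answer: 1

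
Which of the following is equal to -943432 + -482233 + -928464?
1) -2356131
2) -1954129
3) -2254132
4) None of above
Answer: 4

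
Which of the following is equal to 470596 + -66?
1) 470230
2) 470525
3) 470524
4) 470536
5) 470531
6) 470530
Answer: 6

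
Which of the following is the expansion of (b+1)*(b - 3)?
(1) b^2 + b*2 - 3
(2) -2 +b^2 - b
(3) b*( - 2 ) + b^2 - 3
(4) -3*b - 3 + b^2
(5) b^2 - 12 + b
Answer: 3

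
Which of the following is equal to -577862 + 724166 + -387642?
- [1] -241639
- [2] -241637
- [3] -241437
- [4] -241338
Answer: 4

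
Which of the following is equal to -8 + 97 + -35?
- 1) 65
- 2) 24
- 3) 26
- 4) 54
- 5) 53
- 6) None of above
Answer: 4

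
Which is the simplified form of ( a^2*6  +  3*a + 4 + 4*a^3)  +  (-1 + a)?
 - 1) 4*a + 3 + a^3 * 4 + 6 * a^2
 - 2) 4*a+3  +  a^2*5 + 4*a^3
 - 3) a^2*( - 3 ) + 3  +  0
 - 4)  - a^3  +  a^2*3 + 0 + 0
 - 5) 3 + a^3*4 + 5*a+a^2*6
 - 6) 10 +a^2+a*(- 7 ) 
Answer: 1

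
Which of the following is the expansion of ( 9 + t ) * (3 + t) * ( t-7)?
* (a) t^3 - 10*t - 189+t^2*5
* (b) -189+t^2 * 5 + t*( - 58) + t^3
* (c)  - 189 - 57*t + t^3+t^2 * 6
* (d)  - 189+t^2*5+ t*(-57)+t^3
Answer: d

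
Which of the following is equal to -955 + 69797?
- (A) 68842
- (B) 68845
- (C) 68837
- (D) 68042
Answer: A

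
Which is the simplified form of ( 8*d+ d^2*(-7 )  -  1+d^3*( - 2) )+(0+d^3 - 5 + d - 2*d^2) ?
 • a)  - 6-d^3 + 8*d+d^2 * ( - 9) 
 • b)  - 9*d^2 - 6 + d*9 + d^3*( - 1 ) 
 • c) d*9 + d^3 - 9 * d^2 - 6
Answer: b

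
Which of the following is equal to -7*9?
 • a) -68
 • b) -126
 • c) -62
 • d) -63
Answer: d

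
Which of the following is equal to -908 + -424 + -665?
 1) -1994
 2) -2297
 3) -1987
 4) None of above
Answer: 4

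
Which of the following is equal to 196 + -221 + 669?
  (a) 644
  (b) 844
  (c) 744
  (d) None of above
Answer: a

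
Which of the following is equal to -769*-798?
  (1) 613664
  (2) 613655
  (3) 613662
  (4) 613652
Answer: 3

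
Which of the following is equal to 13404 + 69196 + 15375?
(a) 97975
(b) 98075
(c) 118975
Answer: a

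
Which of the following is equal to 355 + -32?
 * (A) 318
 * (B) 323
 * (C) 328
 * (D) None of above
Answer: B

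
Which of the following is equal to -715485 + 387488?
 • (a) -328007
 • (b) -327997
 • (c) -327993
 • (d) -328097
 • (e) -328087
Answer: b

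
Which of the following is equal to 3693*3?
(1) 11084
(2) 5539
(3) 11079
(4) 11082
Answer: 3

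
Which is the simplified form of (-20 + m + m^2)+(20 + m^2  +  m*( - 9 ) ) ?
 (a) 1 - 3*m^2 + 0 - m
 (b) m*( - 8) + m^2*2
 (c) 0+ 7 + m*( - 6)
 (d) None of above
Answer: b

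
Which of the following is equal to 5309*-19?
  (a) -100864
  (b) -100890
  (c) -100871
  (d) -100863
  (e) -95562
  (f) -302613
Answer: c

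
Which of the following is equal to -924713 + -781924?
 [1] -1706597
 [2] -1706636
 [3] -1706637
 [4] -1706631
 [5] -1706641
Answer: 3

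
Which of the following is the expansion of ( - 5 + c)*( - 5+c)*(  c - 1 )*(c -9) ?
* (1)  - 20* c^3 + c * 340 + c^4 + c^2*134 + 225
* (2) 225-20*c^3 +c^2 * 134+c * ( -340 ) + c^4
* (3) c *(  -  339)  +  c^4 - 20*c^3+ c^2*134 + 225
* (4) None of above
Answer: 2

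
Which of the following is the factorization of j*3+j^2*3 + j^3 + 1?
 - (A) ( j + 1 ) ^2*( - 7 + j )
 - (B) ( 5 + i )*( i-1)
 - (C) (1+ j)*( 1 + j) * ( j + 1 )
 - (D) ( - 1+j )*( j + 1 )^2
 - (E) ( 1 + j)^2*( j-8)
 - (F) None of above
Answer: C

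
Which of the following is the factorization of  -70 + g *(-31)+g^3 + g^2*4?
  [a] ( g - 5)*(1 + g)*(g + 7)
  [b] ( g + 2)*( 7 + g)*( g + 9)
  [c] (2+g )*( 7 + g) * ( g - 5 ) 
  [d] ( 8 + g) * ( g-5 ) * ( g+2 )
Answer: c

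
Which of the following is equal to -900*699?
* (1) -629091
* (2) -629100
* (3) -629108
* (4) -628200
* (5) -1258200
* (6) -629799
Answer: 2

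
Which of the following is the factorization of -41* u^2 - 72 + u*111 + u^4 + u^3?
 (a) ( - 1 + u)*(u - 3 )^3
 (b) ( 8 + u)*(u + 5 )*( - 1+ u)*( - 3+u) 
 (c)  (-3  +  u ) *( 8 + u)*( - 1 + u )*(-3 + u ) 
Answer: c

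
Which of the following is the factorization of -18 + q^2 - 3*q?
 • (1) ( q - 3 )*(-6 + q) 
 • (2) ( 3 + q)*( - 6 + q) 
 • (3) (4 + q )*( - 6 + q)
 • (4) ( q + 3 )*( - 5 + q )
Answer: 2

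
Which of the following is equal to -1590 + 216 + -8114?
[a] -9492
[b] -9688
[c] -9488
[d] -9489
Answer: c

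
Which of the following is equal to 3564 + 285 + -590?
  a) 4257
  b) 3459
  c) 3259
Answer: c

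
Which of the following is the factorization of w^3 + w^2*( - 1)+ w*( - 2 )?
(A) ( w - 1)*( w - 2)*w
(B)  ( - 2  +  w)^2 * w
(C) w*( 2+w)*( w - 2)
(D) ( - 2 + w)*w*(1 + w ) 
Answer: D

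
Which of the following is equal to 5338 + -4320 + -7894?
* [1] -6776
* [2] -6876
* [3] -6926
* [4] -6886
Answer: 2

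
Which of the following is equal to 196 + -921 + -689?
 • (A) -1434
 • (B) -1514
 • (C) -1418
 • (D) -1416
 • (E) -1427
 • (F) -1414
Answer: F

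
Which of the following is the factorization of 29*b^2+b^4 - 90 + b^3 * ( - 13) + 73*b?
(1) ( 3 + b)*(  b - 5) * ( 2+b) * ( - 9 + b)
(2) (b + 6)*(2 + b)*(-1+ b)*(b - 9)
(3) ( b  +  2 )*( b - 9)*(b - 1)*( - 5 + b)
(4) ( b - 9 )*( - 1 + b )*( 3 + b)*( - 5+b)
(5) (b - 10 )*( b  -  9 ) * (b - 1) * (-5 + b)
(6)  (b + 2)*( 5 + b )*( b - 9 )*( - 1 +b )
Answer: 3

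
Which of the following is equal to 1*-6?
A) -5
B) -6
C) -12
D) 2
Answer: B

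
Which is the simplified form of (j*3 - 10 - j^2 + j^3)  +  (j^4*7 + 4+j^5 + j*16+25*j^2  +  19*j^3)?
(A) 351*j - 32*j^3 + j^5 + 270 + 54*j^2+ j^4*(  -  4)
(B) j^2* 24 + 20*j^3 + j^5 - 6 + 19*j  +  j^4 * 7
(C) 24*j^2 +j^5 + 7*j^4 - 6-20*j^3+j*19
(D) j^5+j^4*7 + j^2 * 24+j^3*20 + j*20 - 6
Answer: B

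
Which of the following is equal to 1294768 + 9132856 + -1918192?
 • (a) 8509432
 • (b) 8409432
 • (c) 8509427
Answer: a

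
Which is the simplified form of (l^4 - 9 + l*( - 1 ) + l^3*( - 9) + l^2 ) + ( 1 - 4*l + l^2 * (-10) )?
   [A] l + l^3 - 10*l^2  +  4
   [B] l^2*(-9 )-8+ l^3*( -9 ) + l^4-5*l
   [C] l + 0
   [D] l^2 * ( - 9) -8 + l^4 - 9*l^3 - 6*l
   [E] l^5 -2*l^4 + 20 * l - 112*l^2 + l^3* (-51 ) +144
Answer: B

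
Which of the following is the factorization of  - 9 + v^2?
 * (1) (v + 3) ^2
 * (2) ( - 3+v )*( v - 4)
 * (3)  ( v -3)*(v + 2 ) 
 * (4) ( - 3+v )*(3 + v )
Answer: 4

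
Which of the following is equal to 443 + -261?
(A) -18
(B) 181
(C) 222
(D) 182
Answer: D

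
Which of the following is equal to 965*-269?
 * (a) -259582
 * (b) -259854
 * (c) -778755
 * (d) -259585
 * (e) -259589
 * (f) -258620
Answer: d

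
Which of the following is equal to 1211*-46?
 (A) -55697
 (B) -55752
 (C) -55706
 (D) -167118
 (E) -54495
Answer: C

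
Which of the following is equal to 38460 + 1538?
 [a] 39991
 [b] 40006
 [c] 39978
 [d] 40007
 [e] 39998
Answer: e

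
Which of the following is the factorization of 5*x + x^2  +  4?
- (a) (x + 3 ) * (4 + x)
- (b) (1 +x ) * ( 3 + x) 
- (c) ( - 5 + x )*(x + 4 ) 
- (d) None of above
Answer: d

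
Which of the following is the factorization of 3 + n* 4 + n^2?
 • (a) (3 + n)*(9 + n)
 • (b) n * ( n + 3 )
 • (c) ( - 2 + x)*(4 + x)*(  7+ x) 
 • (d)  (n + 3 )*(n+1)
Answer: d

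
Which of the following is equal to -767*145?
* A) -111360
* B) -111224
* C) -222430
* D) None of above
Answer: D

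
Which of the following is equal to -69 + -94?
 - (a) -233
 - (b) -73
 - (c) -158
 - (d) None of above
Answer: d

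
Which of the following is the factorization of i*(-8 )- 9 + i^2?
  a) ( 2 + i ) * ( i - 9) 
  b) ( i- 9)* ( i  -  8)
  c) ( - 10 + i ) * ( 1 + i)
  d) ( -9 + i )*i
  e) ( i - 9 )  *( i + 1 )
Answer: e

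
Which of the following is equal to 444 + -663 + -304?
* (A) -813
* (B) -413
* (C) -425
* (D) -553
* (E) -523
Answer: E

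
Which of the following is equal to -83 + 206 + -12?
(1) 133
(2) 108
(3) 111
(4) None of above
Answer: 3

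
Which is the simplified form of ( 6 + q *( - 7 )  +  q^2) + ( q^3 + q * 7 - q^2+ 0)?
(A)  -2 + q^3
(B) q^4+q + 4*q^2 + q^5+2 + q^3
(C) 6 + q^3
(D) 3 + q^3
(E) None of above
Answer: C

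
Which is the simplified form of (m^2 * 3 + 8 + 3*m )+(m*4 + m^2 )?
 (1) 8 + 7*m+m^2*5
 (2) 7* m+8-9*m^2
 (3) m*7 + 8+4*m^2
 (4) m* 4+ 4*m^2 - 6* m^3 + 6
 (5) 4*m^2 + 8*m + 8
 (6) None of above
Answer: 3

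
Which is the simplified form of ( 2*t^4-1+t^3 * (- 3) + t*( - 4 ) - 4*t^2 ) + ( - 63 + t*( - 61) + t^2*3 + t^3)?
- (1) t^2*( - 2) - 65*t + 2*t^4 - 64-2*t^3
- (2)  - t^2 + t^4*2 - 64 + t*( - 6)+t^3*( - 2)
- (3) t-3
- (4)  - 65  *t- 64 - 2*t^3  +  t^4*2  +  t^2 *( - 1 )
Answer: 4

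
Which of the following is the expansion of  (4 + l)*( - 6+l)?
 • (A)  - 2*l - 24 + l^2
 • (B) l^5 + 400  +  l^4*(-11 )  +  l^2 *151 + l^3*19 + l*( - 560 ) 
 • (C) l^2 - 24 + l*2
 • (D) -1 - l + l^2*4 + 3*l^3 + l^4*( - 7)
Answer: A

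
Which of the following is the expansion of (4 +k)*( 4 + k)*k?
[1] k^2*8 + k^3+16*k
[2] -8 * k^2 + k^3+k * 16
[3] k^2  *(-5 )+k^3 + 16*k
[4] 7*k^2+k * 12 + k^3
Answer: 1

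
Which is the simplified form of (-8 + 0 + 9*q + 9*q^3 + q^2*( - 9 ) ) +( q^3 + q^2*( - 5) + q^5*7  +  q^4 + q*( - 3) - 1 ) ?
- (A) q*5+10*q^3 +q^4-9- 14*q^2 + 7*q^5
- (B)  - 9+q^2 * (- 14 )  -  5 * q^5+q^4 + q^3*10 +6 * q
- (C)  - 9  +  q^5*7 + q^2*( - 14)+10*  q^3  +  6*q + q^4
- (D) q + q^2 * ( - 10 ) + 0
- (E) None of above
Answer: C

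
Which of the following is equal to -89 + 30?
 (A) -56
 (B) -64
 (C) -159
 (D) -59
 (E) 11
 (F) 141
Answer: D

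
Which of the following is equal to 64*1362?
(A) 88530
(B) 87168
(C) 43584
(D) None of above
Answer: B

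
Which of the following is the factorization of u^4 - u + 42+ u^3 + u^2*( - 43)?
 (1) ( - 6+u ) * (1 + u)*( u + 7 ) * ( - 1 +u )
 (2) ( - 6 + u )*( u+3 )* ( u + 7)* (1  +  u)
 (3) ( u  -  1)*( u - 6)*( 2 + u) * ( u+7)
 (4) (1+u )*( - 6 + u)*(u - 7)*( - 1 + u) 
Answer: 1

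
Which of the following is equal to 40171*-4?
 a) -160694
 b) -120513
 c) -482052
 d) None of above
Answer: d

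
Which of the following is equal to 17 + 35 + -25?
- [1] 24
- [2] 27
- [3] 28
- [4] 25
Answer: 2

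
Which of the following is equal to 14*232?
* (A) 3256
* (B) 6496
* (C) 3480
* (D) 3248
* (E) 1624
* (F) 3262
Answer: D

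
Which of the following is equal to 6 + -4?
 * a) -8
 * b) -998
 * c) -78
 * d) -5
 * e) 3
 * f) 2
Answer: f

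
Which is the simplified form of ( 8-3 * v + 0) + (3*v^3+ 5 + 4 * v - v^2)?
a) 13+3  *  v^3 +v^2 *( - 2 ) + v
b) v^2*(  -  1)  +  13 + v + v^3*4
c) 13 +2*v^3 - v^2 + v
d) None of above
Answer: d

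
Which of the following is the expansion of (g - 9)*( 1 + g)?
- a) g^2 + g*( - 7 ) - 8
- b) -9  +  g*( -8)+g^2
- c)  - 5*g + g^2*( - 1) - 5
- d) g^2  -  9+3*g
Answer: b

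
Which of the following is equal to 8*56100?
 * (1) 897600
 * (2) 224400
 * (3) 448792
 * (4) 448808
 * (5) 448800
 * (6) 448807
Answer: 5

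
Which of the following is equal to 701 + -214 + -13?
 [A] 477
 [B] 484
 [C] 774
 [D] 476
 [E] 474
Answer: E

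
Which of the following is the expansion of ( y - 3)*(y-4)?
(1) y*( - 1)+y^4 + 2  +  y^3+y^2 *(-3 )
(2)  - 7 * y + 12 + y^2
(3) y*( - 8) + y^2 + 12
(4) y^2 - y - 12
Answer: 2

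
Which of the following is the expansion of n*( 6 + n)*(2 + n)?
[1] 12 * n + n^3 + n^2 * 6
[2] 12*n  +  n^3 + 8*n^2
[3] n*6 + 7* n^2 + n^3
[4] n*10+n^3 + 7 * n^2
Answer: 2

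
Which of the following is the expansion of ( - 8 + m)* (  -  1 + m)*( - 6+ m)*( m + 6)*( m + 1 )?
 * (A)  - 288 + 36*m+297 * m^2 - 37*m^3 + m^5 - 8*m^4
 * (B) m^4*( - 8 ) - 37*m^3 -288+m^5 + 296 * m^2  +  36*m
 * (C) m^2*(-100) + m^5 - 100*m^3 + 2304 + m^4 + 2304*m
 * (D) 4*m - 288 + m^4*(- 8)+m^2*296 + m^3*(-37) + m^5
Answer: B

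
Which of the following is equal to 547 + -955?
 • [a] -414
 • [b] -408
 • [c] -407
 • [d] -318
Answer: b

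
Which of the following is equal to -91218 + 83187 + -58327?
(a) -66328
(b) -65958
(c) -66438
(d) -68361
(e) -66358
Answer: e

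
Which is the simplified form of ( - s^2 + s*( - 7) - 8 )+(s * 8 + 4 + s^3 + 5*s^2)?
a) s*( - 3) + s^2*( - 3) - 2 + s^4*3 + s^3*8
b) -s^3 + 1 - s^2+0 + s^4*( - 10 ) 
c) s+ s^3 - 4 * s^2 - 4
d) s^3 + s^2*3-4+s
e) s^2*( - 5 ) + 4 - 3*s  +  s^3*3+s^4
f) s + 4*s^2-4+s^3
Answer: f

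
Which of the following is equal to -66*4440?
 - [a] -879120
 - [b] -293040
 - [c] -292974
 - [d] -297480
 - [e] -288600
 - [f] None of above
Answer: b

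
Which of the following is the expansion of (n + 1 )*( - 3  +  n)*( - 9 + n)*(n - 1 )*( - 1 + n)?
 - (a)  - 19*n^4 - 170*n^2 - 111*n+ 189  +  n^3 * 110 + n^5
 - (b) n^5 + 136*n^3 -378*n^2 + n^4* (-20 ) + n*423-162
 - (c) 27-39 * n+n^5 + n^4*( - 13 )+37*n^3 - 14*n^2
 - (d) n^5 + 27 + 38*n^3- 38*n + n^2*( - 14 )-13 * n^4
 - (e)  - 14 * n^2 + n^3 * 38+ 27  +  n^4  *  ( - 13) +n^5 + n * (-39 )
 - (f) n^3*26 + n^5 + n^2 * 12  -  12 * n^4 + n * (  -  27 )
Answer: e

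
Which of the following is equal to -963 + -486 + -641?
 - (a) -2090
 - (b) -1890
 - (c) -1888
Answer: a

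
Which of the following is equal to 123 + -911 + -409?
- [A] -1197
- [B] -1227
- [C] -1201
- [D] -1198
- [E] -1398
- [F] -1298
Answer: A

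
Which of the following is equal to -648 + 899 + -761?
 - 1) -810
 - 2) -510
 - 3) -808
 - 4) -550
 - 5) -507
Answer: 2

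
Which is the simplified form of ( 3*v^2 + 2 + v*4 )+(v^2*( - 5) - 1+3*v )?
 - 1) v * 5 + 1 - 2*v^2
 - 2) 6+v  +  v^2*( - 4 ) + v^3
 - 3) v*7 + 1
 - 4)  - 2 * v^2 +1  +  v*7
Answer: 4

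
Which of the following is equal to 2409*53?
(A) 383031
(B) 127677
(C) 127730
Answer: B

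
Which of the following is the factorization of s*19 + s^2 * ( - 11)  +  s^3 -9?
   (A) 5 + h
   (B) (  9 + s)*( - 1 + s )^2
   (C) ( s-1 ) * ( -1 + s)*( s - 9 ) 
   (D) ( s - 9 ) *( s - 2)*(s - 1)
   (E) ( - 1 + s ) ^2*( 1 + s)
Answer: C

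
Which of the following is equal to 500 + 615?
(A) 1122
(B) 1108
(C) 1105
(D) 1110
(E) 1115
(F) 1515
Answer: E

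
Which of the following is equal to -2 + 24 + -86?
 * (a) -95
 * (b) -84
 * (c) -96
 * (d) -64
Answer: d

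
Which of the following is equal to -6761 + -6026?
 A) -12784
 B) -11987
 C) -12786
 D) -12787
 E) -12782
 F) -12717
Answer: D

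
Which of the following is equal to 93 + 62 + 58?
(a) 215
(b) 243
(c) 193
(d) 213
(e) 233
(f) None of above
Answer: d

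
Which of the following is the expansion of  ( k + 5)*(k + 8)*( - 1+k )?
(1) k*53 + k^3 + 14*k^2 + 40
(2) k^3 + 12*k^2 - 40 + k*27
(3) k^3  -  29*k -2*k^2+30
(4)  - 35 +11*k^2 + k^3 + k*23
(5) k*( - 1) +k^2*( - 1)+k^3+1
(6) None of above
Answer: 2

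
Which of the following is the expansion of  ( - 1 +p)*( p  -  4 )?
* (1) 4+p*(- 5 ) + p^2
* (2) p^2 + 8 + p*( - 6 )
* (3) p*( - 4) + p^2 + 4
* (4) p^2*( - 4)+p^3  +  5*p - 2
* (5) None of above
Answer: 1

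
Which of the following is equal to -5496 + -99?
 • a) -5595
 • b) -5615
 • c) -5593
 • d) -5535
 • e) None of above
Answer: a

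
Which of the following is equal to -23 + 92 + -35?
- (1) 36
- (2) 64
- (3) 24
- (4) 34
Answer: 4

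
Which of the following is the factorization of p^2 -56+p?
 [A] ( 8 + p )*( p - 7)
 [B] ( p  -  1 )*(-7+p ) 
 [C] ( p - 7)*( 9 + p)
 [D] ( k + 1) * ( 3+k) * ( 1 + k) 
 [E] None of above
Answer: A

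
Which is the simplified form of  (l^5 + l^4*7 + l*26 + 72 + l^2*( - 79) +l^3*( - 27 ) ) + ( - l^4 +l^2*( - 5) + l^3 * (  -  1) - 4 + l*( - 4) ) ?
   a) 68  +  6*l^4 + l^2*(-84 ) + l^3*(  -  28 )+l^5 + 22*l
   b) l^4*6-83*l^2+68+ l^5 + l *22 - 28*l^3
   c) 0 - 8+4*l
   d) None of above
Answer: a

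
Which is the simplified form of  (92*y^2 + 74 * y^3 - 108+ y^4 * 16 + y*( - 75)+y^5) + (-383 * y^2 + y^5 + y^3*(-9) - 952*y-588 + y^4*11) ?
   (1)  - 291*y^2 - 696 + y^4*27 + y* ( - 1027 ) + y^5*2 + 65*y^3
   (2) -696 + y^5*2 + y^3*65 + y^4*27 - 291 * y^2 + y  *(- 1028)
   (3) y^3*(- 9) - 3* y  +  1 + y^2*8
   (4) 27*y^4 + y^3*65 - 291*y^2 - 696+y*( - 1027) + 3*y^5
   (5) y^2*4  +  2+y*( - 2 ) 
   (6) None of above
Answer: 1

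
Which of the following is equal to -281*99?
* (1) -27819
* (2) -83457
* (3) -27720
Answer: 1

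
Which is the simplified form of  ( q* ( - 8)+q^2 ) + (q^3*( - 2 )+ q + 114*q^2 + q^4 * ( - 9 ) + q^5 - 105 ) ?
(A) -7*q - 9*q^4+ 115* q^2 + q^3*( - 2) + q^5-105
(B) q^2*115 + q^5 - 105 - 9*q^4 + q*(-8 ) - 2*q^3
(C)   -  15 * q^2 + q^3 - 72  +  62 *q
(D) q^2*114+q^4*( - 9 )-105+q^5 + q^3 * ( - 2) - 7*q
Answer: A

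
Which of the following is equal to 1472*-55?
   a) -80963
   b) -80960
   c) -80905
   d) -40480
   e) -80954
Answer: b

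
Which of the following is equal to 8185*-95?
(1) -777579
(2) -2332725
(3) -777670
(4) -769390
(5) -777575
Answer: 5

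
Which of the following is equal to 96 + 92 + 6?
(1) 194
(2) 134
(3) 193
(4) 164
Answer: 1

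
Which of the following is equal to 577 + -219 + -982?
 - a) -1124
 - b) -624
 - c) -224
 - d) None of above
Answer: b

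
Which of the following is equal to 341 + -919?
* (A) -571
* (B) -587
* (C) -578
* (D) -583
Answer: C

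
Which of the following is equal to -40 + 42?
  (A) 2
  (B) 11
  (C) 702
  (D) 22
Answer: A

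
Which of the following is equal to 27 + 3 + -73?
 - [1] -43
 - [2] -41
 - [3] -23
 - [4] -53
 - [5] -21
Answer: 1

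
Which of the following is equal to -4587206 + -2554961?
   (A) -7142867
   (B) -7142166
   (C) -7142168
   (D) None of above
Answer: D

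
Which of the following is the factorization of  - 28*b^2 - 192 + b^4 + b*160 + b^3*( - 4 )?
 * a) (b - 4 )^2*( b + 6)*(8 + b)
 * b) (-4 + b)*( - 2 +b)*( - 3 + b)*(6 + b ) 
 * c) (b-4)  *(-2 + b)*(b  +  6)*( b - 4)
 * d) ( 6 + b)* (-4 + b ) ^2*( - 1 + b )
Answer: c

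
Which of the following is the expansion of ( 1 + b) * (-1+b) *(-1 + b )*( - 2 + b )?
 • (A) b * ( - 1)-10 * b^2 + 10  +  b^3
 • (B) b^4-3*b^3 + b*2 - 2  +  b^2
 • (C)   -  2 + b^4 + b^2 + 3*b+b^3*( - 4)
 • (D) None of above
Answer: D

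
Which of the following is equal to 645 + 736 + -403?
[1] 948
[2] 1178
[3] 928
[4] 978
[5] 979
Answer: 4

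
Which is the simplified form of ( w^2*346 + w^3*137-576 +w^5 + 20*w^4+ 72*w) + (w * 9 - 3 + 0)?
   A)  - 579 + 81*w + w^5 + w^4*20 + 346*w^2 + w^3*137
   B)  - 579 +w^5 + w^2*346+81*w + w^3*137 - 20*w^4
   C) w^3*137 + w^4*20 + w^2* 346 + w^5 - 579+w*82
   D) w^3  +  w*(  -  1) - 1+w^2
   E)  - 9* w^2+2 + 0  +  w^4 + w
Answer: A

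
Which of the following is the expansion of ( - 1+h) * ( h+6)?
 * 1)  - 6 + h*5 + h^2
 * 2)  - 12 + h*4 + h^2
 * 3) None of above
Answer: 1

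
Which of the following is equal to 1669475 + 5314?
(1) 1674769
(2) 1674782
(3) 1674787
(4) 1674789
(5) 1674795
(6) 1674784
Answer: 4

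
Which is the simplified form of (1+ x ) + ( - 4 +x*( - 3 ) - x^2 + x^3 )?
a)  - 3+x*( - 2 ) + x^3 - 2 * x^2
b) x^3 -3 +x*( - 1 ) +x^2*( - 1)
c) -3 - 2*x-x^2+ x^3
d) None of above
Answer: c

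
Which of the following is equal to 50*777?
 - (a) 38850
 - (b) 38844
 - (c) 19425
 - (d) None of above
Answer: a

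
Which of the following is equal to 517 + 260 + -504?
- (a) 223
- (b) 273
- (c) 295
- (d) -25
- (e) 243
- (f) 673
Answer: b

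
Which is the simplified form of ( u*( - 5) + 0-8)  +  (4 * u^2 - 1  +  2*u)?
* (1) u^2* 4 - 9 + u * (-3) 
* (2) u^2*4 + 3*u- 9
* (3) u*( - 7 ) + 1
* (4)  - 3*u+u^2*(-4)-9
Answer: 1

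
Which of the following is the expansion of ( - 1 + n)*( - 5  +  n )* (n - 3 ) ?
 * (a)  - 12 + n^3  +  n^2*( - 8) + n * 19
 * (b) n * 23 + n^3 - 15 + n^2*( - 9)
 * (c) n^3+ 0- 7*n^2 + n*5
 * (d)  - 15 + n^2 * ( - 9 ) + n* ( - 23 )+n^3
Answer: b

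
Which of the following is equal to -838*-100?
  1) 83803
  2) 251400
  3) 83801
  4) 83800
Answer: 4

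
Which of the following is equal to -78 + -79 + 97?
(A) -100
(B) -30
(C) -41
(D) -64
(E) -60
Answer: E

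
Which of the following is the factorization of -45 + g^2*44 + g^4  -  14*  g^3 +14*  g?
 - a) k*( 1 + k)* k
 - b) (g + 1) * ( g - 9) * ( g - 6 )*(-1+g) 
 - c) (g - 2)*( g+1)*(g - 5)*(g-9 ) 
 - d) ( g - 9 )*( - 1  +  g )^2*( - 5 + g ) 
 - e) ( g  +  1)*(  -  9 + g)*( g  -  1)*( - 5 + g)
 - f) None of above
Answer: e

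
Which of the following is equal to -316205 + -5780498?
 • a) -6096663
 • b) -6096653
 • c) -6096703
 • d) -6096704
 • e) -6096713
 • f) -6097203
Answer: c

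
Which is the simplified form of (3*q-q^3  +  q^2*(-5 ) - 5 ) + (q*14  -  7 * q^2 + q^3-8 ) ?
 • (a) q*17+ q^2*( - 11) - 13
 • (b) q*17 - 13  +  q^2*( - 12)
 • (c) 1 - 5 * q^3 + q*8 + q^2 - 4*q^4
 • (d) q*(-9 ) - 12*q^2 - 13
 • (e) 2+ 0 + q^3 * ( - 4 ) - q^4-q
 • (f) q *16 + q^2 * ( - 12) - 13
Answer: b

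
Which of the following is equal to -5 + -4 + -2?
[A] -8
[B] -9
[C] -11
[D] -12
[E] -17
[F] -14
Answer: C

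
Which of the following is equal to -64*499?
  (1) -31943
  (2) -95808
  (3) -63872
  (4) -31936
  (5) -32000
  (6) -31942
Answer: 4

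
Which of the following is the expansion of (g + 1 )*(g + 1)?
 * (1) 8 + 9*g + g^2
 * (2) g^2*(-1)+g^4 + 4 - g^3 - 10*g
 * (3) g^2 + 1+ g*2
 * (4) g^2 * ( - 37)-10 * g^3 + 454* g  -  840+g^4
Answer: 3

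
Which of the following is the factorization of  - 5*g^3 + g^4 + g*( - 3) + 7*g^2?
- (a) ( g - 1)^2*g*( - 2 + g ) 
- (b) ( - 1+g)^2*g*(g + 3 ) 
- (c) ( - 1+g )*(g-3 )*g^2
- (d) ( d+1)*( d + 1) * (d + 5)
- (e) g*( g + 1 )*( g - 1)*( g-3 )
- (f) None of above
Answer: f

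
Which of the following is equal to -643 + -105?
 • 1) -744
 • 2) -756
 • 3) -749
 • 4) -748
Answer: 4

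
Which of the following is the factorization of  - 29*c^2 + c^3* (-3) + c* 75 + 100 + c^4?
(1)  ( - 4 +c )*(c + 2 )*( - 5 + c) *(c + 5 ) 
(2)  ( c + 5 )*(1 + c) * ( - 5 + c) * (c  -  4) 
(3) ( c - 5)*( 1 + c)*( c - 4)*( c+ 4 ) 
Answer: 2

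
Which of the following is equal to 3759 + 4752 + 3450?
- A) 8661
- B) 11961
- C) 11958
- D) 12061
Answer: B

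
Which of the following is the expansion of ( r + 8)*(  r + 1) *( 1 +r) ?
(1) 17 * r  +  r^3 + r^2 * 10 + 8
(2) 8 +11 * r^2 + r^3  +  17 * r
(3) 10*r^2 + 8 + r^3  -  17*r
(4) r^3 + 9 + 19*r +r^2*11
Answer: 1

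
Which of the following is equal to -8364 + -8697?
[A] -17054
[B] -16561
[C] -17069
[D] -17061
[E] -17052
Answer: D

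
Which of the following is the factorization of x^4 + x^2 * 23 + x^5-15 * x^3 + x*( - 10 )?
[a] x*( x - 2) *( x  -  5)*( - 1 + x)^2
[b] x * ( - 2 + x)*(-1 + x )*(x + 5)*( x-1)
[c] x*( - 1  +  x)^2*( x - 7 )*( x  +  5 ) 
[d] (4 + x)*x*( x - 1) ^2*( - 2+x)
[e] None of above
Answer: b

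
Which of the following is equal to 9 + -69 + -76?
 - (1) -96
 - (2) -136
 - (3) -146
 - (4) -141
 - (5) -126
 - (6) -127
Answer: 2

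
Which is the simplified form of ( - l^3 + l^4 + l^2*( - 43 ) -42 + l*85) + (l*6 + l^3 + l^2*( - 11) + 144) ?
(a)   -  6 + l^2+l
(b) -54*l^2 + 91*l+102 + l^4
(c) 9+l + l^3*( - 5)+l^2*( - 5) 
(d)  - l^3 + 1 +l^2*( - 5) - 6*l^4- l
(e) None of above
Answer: b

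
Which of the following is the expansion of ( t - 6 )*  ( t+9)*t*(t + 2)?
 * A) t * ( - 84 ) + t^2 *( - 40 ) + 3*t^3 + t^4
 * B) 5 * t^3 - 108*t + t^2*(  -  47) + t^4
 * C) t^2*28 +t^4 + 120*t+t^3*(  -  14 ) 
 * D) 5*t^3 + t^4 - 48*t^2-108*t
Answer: D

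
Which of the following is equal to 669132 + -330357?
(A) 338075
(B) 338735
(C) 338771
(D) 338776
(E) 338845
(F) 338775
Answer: F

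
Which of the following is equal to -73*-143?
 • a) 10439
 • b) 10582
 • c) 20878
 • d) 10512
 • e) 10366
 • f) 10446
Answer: a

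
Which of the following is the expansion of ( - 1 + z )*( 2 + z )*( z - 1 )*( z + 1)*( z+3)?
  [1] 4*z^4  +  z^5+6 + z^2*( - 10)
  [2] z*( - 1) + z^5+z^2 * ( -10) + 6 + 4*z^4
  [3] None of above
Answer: 2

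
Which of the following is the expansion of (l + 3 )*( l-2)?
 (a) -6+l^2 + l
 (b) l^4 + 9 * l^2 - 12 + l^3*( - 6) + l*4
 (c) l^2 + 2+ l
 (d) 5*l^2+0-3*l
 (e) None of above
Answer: a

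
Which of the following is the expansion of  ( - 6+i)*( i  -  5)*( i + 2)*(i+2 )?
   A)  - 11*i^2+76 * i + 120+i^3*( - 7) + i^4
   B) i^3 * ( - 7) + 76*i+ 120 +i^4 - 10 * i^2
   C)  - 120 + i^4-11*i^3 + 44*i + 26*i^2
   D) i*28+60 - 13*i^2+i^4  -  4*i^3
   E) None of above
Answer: B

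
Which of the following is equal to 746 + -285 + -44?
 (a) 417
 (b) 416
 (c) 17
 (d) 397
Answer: a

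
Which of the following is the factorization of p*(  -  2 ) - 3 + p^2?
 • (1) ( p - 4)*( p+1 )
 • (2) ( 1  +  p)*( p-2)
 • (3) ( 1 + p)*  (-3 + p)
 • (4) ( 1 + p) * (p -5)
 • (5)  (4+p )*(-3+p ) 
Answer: 3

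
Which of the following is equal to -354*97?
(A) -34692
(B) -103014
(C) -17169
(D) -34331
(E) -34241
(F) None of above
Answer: F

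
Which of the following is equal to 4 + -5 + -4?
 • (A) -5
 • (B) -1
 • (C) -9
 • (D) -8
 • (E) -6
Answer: A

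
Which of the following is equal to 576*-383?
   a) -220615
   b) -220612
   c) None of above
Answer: c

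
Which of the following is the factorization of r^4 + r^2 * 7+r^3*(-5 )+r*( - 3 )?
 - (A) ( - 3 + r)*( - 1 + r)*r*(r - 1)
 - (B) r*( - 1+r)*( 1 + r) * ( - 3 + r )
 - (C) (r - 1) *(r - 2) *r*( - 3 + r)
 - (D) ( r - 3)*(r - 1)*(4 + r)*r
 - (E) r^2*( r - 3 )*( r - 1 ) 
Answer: A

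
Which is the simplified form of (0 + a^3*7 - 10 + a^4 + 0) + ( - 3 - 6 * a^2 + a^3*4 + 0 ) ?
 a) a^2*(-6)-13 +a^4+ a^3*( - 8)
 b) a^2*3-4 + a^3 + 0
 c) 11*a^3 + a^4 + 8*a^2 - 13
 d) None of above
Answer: d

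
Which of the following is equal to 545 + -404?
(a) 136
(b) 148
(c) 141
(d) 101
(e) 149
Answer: c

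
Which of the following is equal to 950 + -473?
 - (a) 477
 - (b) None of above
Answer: a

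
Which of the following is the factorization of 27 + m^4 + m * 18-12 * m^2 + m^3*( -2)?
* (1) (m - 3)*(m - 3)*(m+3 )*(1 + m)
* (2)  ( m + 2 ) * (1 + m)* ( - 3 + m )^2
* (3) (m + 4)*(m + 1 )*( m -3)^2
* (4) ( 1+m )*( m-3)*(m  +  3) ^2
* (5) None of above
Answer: 1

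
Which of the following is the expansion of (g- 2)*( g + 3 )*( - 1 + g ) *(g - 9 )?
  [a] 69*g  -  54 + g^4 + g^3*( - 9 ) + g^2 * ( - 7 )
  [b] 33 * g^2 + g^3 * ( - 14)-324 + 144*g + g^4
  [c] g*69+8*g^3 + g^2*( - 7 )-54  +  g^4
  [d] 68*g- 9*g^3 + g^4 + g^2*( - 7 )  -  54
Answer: a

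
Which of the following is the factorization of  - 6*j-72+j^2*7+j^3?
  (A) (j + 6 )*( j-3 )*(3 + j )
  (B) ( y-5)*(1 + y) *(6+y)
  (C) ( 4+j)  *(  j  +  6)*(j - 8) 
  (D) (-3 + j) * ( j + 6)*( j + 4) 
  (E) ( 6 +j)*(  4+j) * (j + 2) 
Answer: D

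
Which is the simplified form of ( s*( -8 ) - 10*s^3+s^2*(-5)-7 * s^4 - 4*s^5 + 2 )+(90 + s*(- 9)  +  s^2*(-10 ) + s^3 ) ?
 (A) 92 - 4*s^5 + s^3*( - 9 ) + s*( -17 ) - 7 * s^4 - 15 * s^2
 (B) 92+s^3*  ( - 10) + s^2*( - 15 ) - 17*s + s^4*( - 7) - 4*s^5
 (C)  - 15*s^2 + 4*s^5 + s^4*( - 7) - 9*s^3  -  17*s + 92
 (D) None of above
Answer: A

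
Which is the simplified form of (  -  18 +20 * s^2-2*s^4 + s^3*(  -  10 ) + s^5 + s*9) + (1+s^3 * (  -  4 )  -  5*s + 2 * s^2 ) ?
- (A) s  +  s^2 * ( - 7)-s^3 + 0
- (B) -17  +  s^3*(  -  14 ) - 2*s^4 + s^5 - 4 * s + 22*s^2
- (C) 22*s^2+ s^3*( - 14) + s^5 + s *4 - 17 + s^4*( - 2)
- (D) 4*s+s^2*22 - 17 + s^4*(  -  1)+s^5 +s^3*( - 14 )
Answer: C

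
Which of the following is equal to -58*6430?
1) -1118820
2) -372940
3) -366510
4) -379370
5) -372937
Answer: 2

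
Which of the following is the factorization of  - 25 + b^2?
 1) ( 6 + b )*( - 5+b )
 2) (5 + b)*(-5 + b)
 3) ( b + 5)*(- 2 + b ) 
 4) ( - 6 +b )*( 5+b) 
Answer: 2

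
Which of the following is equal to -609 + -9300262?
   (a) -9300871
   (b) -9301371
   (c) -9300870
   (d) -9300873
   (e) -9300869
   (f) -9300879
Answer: a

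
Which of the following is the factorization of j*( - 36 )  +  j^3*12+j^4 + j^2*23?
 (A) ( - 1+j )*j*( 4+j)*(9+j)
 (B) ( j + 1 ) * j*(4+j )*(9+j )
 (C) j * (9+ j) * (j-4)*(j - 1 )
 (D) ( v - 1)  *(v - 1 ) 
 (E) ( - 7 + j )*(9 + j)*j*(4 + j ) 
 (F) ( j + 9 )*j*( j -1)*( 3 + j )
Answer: A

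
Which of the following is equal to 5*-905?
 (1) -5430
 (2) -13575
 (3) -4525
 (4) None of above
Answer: 3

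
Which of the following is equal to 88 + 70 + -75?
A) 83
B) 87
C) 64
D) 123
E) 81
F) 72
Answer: A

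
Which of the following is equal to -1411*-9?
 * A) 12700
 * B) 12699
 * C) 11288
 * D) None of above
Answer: B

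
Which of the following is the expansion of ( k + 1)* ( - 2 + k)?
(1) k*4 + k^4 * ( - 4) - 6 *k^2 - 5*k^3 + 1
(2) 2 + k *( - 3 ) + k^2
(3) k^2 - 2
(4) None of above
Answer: 4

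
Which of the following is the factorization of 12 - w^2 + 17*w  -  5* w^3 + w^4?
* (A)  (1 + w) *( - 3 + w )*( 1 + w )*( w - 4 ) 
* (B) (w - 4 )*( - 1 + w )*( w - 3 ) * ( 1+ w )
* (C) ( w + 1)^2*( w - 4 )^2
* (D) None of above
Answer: A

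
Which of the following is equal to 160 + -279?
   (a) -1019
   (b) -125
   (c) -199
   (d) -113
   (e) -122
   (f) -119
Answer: f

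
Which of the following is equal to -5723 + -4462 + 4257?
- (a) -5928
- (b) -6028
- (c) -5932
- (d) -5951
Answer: a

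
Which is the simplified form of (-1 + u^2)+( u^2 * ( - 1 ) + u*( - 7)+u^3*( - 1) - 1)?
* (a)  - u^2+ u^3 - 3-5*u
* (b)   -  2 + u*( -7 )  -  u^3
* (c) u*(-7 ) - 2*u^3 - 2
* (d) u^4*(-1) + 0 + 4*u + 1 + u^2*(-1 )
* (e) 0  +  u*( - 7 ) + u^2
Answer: b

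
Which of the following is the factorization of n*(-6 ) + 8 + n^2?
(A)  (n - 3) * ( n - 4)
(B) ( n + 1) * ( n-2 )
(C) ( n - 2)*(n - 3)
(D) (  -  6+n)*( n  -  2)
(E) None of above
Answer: E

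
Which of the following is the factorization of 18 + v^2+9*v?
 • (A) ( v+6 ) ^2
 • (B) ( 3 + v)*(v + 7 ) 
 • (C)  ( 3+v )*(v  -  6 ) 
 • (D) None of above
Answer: D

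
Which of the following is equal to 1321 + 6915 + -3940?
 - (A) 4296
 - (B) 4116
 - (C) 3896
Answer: A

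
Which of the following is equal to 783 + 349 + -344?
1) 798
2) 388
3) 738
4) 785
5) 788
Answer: 5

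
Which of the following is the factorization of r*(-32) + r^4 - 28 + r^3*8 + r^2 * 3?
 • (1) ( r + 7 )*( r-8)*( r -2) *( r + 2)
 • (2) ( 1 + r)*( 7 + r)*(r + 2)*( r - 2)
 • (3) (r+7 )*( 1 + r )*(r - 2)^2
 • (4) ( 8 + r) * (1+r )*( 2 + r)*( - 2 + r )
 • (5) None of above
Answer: 2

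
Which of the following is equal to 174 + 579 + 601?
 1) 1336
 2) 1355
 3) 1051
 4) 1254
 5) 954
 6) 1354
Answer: 6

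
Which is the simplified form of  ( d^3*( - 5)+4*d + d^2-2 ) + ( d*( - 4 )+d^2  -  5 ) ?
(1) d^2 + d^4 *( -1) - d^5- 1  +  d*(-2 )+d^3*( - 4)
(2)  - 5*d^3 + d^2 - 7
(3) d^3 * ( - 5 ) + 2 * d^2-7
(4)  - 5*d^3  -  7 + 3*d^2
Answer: 3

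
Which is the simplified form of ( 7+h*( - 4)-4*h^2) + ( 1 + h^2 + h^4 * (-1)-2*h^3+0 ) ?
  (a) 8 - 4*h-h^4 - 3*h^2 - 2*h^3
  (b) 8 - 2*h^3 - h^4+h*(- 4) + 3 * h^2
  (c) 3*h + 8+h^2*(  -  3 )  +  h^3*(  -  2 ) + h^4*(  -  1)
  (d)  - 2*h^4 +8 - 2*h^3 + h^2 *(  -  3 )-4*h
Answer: a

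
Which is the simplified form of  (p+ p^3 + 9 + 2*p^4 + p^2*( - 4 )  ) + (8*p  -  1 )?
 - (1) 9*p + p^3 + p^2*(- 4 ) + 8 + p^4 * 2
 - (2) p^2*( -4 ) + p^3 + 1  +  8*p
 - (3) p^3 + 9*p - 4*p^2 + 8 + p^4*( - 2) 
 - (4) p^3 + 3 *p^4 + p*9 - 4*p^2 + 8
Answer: 1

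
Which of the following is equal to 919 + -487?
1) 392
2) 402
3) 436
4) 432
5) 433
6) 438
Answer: 4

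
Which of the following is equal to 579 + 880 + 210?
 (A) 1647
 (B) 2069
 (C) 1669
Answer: C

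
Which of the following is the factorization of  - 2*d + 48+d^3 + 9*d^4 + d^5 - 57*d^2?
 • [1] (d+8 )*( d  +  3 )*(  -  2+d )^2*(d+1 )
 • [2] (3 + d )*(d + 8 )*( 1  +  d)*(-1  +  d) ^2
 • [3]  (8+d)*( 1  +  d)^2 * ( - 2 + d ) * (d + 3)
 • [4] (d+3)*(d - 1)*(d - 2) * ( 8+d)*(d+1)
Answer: 4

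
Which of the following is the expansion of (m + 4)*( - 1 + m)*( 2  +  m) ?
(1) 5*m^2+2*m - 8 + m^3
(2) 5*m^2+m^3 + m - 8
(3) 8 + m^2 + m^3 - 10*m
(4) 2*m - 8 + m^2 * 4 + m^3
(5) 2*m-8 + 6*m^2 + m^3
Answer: 1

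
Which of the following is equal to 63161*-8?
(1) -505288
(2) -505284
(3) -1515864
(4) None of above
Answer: 1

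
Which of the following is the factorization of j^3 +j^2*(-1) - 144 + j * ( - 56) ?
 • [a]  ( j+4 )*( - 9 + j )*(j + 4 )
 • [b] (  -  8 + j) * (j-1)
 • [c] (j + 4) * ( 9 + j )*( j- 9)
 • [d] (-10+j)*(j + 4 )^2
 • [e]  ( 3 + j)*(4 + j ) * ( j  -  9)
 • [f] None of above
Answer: a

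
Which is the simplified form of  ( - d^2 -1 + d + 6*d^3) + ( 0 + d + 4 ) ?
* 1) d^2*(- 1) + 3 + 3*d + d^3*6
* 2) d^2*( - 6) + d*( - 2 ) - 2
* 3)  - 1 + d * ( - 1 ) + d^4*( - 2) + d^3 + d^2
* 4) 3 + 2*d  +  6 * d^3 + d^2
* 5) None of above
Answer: 5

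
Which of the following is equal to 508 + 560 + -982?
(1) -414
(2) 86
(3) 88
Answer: 2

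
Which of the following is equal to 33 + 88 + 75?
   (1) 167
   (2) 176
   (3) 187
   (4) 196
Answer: 4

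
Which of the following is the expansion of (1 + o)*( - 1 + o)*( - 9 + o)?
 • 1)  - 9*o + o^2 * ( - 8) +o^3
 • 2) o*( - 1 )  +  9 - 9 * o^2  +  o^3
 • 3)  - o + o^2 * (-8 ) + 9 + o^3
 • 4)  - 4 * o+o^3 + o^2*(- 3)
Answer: 2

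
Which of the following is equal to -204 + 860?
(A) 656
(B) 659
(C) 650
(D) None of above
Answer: A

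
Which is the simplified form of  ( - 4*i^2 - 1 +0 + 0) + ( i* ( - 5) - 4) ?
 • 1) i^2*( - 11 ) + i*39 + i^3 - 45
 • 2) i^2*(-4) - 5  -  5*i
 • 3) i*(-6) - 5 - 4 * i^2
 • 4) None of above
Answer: 2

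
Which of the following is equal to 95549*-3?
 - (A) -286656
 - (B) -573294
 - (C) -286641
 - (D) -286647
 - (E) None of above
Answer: D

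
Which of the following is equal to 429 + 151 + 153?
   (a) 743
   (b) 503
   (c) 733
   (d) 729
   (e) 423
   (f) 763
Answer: c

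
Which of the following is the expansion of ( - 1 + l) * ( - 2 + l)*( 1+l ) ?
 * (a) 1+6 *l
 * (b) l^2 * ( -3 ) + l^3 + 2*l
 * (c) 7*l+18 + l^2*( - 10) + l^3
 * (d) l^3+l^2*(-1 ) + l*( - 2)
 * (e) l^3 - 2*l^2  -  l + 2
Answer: e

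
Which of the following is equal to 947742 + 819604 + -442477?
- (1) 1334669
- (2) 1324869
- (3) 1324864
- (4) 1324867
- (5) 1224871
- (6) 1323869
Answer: 2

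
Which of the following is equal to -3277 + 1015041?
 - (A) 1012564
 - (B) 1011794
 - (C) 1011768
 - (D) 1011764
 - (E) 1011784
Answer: D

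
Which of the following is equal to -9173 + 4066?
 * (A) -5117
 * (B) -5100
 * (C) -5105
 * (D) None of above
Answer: D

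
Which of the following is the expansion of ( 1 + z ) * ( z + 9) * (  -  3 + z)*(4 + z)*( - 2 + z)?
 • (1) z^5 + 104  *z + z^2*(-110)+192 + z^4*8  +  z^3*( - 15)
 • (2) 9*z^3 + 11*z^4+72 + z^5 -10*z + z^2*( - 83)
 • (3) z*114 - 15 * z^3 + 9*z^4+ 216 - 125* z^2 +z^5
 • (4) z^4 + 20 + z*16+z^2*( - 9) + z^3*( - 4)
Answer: 3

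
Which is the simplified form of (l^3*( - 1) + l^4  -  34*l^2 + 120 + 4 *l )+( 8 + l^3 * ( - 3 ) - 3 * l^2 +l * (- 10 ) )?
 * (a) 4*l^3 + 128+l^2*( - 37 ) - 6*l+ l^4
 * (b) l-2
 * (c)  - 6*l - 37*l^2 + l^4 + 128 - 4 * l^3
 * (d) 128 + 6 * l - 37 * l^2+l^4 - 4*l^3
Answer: c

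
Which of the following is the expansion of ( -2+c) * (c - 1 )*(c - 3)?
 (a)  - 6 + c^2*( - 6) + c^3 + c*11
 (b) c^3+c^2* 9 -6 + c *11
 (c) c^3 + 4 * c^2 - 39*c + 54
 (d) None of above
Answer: a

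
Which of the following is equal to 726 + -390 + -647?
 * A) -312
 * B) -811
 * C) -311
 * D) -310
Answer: C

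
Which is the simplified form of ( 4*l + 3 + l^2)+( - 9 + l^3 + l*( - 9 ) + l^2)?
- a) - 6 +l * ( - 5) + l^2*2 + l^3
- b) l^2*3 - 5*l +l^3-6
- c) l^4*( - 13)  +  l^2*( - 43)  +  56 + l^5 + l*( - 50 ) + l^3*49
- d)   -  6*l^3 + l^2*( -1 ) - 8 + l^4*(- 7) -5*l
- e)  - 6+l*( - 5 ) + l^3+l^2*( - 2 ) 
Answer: a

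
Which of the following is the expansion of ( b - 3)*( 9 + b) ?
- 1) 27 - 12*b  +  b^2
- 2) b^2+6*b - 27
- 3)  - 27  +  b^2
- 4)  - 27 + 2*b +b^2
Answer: 2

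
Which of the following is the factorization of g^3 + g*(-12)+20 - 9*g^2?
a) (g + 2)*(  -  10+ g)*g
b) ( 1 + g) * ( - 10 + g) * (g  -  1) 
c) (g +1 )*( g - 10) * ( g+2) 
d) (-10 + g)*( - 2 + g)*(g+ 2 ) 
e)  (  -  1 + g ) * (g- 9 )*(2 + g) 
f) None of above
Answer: f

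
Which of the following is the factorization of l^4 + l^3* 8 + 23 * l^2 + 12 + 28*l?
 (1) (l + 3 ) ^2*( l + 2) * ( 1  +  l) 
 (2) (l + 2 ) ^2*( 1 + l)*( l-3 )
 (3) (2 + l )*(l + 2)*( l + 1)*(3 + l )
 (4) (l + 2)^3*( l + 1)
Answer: 3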